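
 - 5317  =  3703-9020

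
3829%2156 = 1673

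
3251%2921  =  330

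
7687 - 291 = 7396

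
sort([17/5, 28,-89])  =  [ - 89,17/5  ,  28]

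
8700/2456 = 3 + 333/614 = 3.54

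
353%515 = 353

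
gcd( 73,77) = 1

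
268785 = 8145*33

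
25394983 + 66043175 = 91438158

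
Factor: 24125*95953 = 2314866125 = 5^3*11^2*13^1*61^1*193^1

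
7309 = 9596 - 2287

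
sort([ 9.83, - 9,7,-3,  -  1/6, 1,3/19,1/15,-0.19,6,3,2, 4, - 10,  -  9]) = [ -10, - 9, -9, - 3, -0.19,-1/6,  1/15, 3/19,  1, 2,3,4, 6,7, 9.83] 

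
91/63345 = 91/63345  =  0.00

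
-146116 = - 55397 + -90719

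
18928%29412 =18928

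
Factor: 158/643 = 2^1*79^1*643^( - 1)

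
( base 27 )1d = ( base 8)50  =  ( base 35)15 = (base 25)1F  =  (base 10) 40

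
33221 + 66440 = 99661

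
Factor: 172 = 2^2*43^1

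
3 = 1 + 2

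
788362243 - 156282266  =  632079977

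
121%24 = 1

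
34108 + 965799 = 999907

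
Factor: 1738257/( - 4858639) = -3^1*67^(- 1) *127^( - 1)*571^( - 1)*727^1*797^1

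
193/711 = 193/711 = 0.27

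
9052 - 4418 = 4634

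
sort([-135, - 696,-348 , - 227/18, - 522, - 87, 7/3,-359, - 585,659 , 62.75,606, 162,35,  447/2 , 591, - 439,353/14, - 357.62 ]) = [ - 696, - 585,-522, - 439, - 359, - 357.62, - 348 , - 135 ,-87,-227/18, 7/3,353/14,35 , 62.75,162, 447/2,  591, 606,659]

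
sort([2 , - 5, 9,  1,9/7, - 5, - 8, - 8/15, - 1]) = [ - 8, - 5, - 5, - 1, - 8/15,1, 9/7,2 , 9] 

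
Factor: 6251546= 2^1 * 7^1 * 17^1*26267^1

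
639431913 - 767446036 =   -  128014123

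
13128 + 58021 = 71149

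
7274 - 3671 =3603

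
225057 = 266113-41056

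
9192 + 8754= 17946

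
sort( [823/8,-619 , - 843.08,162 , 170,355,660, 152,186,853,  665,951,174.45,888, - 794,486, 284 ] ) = [ - 843.08, - 794, - 619,823/8,  152,  162,170,174.45,186 , 284, 355,486, 660, 665, 853,888,951] 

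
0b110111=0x37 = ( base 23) 29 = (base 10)55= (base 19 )2H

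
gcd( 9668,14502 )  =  4834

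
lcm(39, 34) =1326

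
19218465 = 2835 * 6779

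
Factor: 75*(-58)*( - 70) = 2^2*3^1*5^3*7^1*29^1 = 304500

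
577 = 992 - 415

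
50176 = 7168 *7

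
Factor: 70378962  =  2^1*3^1* 11729827^1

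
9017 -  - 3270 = 12287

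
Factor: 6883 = 6883^1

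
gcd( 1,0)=1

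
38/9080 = 19/4540 = 0.00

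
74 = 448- 374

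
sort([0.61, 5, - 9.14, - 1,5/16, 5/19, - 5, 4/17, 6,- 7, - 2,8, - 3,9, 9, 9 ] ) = [ - 9.14, - 7, - 5, - 3, - 2, - 1, 4/17 , 5/19, 5/16,0.61, 5,6,8, 9, 9, 9] 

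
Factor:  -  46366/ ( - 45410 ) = 97/95 = 5^(-1)*19^( - 1 ) * 97^1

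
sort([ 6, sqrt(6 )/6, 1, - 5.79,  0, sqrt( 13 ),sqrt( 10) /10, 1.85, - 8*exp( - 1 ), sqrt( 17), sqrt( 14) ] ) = [-5.79,  -  8*exp(-1),  0, sqrt( 10 )/10, sqrt( 6)/6,1,1.85,sqrt( 13),sqrt (14), sqrt( 17) , 6 ]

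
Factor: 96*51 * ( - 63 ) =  - 308448 = -2^5* 3^4 *7^1*17^1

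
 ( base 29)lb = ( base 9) 758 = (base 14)324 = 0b1001101100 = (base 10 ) 620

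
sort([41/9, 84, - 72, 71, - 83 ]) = [ - 83, - 72,41/9,71,84]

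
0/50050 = 0= 0.00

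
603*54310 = 32748930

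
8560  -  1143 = 7417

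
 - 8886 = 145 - 9031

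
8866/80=4433/40 = 110.83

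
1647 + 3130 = 4777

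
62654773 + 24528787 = 87183560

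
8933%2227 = 25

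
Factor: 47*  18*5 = 4230 = 2^1*3^2*5^1*47^1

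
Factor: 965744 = 2^4 * 13^1*4643^1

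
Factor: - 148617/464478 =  - 2^( - 1 )*3^1 *7^1*337^1*11059^(-1)= - 7077/22118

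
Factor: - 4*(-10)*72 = 2880 = 2^6*3^2*5^1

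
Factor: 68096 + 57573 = 125669^1 = 125669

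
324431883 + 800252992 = 1124684875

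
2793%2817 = 2793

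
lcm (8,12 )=24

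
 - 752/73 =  - 11 + 51/73 = - 10.30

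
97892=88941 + 8951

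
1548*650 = 1006200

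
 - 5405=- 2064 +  - 3341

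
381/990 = 127/330 =0.38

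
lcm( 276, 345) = 1380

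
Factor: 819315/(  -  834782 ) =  - 2^(-1) *3^4*5^1 * 7^1 * 13^( - 1) * 17^2 * 97^(- 1)*331^ ( - 1)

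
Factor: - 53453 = -53453^1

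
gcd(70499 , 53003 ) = 1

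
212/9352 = 53/2338= 0.02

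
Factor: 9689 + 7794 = 17483 = 17483^1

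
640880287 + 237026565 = 877906852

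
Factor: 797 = 797^1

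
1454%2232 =1454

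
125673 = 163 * 771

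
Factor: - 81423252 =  - 2^2*3^3* 43^1*89^1* 197^1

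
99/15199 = 99/15199=0.01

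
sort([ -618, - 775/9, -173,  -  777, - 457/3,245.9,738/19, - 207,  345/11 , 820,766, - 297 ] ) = [ - 777, - 618, - 297, - 207, - 173, - 457/3,- 775/9, 345/11, 738/19,245.9,766,  820 ]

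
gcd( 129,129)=129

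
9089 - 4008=5081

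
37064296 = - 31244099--68308395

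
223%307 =223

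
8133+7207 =15340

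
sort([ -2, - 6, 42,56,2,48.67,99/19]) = [  -  6, - 2,2,99/19, 42,48.67 , 56] 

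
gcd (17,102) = 17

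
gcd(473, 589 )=1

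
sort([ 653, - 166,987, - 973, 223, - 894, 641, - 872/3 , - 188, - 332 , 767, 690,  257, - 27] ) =[ - 973, -894, - 332, - 872/3,  -  188, - 166, - 27, 223,  257,641 , 653, 690,767, 987 ] 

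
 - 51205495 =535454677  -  586660172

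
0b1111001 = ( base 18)6d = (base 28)49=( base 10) 121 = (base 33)3m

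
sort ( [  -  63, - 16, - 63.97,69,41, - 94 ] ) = [-94, - 63.97,- 63,-16, 41,69 ] 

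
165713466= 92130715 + 73582751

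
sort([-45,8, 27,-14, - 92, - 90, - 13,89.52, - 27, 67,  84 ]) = [ - 92, -90,-45,-27,-14,-13 , 8, 27 , 67,84, 89.52]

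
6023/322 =6023/322 = 18.70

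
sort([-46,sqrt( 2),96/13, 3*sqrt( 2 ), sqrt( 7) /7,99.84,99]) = [-46,sqrt( 7 )/7,sqrt( 2),3*sqrt( 2 ),96/13,99, 99.84] 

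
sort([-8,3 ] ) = [ - 8,3 ] 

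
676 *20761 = 14034436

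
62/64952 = 31/32476 = 0.00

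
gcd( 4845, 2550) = 255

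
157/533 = 157/533 = 0.29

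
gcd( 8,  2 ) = 2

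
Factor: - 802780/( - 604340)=89/67  =  67^(-1 )*89^1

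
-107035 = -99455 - 7580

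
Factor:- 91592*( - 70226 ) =6432139792 = 2^4*13^1*37^1*73^1*107^2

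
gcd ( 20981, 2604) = 1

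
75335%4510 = 3175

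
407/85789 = 37/7799  =  0.00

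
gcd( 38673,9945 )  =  9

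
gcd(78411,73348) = 1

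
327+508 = 835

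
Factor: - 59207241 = -3^1*29^2*31^1*757^1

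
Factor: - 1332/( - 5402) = 2^1*3^2 * 73^( - 1) = 18/73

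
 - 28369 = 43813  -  72182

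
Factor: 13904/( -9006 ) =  - 2^3 * 3^(  -  1 ) * 11^1 * 19^( - 1) =- 88/57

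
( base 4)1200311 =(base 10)6197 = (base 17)1479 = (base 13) 2a89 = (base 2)1100000110101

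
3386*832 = 2817152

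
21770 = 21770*1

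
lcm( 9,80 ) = 720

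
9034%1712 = 474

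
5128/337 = 5128/337  =  15.22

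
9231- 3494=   5737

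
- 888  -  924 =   -  1812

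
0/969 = 0 =0.00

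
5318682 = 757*7026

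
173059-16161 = 156898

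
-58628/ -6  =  9771 + 1/3 = 9771.33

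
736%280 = 176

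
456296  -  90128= 366168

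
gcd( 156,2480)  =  4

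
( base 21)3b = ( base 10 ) 74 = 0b1001010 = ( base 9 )82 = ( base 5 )244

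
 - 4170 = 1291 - 5461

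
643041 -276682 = 366359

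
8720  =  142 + 8578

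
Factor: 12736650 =2^1*3^1 * 5^2*19^1 * 41^1 * 109^1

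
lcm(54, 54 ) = 54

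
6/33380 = 3/16690  =  0.00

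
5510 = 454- - 5056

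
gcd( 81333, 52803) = 9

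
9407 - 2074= 7333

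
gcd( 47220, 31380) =60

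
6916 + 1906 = 8822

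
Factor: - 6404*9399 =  - 60191196 = - 2^2*3^1*13^1*241^1*1601^1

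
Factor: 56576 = 2^8*13^1*17^1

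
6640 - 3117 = 3523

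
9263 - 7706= 1557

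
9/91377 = 1/10153 =0.00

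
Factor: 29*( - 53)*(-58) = 2^1*29^2 *53^1 = 89146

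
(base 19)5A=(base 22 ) 4H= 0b1101001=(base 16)69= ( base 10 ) 105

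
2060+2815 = 4875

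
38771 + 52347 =91118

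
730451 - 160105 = 570346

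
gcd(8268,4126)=2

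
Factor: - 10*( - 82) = 2^2*5^1*41^1 = 820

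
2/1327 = 2/1327 = 0.00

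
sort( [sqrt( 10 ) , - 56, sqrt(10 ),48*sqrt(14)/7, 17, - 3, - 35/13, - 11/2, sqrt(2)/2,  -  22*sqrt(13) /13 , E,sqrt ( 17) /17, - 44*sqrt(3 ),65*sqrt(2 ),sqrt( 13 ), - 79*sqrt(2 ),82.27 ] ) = [ - 79*sqrt( 2),-44*sqrt( 3 ) , - 56,  -  22*sqrt(13) /13 ,-11/2, - 3,  -  35/13, sqrt(17)/17,sqrt(2)/2,E,sqrt(10 ),sqrt(10),sqrt(13),17,48*sqrt(14 ) /7, 82.27, 65*sqrt(2)]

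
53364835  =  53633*995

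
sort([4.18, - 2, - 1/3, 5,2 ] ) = [ - 2, - 1/3, 2, 4.18  ,  5]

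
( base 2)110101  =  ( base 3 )1222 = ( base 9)58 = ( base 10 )53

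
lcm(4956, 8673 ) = 34692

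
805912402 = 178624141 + 627288261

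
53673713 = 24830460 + 28843253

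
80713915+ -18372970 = 62340945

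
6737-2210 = 4527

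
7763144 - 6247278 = 1515866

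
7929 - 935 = 6994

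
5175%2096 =983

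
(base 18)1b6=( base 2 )1000010000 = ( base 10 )528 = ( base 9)646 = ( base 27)JF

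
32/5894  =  16/2947 = 0.01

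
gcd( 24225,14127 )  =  51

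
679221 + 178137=857358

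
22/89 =22/89 =0.25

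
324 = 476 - 152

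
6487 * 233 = 1511471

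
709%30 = 19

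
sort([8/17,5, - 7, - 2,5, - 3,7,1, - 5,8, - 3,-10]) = [ - 10, - 7,-5, - 3, - 3, - 2, 8/17 , 1 , 5, 5 , 7, 8 ]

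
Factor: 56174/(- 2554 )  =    -  1277^( - 1)*28087^1 = -28087/1277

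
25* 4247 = 106175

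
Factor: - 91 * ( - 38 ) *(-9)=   -  31122 = - 2^1*3^2 * 7^1*13^1*19^1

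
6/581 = 6/581  =  0.01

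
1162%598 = 564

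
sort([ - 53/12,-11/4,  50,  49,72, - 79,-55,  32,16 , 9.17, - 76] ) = [ - 79 , - 76, -55, - 53/12, - 11/4,9.17 , 16,32, 49,50,72]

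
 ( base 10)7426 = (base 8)16402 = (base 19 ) 11AG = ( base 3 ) 101012001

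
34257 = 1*34257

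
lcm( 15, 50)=150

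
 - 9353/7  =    -  1337  +  6/7 =- 1336.14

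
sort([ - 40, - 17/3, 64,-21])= [- 40, - 21, - 17/3,64 ]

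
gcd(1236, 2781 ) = 309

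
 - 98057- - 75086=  - 22971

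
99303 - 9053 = 90250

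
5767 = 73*79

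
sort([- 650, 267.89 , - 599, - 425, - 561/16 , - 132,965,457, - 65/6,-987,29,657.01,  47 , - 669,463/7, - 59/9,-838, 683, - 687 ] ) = [ - 987,-838, - 687, - 669, -650, - 599, - 425, - 132, - 561/16 , - 65/6 , - 59/9,29,47, 463/7, 267.89,  457,657.01,683,965]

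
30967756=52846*586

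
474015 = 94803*5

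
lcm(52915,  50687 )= 4815265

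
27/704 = 27/704 = 0.04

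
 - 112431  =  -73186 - 39245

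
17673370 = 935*18902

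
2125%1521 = 604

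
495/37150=99/7430= 0.01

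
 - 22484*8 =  - 179872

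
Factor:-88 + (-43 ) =- 131^1 = -131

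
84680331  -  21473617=63206714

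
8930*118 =1053740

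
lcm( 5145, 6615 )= 46305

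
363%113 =24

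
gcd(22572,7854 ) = 66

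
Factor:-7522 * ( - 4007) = 30140654 = 2^1*3761^1*4007^1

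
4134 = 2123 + 2011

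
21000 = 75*280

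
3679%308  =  291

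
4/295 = 4/295 = 0.01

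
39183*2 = 78366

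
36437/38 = 36437/38 = 958.87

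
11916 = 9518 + 2398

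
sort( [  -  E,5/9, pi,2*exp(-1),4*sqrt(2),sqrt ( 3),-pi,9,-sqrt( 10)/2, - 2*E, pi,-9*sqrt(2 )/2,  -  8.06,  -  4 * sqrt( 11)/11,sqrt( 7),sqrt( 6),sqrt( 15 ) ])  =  [-8.06,-9*sqrt(2)/2, - 2*E, - pi,- E, - sqrt( 10 )/2,- 4*sqrt( 11)/11,5/9, 2 * exp(- 1 ), sqrt(3),  sqrt(6),sqrt(7 ), pi,pi,sqrt( 15), 4*sqrt(2),9 ]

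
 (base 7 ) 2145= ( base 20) 1I8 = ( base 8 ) 1400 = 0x300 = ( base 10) 768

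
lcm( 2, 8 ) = 8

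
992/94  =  10+26/47 = 10.55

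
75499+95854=171353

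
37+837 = 874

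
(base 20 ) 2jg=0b10010101100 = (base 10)1196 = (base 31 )17i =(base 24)21k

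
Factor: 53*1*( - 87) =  - 3^1*29^1 * 53^1 = - 4611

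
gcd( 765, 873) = 9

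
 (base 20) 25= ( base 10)45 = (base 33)1C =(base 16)2D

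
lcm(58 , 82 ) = 2378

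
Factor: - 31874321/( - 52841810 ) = 2^( - 1) * 5^( - 1 )*7^( - 1 )*23^( - 2 )*1427^(  -  1 )*31874321^1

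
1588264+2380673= 3968937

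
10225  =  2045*5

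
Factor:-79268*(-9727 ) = 771039836 = 2^2*7^1 * 19^1*71^1*137^1 * 149^1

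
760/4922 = 380/2461  =  0.15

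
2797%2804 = 2797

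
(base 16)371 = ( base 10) 881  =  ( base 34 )pv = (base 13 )52a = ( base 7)2366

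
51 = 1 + 50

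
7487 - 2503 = 4984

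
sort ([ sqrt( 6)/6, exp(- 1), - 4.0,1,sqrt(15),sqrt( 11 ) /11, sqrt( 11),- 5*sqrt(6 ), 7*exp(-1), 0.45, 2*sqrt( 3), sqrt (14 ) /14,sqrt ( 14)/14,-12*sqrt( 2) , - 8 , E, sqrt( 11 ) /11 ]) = [ - 12*sqrt( 2 ), -5 *sqrt( 6),-8,-4.0, sqrt( 14)/14, sqrt( 14 ) /14, sqrt( 11)/11,  sqrt( 11)/11,exp ( - 1), sqrt(6)/6,  0.45,1, 7 * exp(-1),E, sqrt( 11), 2*sqrt (3), sqrt( 15)] 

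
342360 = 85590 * 4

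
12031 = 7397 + 4634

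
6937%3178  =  581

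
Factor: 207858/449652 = 2^( - 1)*7^2*53^ ( - 1) = 49/106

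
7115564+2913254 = 10028818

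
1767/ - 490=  - 4 + 193/490 = - 3.61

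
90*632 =56880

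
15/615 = 1/41= 0.02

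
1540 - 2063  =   - 523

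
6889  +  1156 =8045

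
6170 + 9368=15538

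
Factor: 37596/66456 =2^(-1 )*3^( - 1)*71^(-1 )*241^1 = 241/426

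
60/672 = 5/56 = 0.09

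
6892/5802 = 1 + 545/2901 =1.19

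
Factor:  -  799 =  - 17^1*47^1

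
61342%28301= 4740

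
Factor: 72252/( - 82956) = -3^3 * 31^( - 1) = - 27/31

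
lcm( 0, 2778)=0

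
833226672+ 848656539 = 1681883211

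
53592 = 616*87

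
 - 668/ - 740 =167/185 =0.90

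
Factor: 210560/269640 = 752/963 = 2^4*3^( - 2 )*47^1*107^(-1)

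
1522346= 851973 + 670373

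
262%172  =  90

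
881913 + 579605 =1461518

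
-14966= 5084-20050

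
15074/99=152 + 26/99=152.26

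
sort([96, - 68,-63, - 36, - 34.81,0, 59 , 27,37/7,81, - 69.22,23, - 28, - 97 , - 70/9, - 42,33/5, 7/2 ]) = [-97, - 69.22,  -  68 , - 63, - 42, - 36, - 34.81 , - 28,- 70/9, 0,  7/2, 37/7,33/5,  23, 27, 59,81 , 96 ]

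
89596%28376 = 4468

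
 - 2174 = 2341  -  4515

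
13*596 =7748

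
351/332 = 351/332 = 1.06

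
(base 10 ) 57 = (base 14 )41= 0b111001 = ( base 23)2B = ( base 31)1q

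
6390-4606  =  1784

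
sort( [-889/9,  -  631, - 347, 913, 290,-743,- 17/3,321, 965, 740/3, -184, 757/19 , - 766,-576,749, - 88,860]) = [-766,  -  743,- 631,-576, - 347,-184, -889/9,- 88,-17/3, 757/19 , 740/3,290,321, 749,860, 913, 965 ]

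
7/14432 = 7/14432 = 0.00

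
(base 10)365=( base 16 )16D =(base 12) 265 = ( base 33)b2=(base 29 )CH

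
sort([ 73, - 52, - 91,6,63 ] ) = [- 91,  -  52,6 , 63,73 ] 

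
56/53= 56/53 = 1.06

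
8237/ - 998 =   -  9 + 745/998 = -8.25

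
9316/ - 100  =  -94 + 21/25= - 93.16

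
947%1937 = 947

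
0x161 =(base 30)bn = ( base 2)101100001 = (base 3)111002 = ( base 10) 353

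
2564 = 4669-2105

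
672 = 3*224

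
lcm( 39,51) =663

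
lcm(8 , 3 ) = 24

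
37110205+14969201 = 52079406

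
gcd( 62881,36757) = 7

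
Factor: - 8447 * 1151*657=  - 3^2*73^1*1151^1 * 8447^1= - 6387680529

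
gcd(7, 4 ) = 1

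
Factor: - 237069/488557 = - 3^2*7^1*53^1*71^1 * 257^(  -  1) * 1901^(-1)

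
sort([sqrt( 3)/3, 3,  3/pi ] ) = [ sqrt( 3)/3 , 3/pi, 3]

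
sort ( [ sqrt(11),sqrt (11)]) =[ sqrt( 11), sqrt( 11)]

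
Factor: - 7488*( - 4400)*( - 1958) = - 64510617600=- 2^11*3^2 * 5^2*11^2*13^1*89^1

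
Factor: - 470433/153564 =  - 821/268 = - 2^( - 2 )*67^ ( - 1)*821^1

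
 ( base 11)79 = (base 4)1112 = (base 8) 126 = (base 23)3h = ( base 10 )86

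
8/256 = 1/32 = 0.03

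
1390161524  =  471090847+919070677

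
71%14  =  1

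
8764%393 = 118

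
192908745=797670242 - 604761497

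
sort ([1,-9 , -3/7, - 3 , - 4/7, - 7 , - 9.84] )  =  [ - 9.84 , - 9, -7, - 3,- 4/7, - 3/7, 1 ]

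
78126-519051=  - 440925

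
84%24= 12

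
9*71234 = 641106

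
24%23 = 1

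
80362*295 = 23706790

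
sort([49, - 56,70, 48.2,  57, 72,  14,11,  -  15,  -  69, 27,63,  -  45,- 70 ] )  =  [ - 70, - 69,  -  56, - 45, - 15, 11,14,27, 48.2,  49,  57,  63, 70,72 ] 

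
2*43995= 87990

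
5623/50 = 5623/50 = 112.46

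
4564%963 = 712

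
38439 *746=28675494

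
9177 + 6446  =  15623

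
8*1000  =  8000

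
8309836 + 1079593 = 9389429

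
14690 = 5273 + 9417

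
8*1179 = 9432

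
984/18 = 164/3  =  54.67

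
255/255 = 1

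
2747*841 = 2310227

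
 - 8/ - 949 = 8/949  =  0.01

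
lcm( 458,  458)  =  458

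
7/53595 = 7/53595 = 0.00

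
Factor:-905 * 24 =-21720 = - 2^3*3^1*5^1*181^1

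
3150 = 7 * 450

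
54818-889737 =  - 834919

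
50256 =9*5584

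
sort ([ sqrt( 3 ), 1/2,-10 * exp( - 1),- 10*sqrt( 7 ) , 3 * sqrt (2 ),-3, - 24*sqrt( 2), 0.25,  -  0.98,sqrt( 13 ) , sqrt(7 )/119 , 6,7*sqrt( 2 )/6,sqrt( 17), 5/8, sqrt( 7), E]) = [ - 24 * sqrt(2),-10*sqrt( 7), - 10*exp(-1) ,-3, - 0.98, sqrt( 7) /119,  0.25, 1/2, 5/8,  7*sqrt(2 ) /6,sqrt ( 3),sqrt(7 ), E, sqrt( 13),sqrt(17 ),3*sqrt( 2 ),6]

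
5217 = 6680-1463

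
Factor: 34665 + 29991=64656 = 2^4*3^2*449^1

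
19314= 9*2146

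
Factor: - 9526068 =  - 2^2*3^2*19^2* 733^1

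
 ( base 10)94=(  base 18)54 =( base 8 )136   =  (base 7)163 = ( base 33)2s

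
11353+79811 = 91164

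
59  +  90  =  149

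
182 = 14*13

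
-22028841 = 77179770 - 99208611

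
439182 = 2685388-2246206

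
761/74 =10 + 21/74 = 10.28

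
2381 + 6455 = 8836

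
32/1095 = 32/1095 = 0.03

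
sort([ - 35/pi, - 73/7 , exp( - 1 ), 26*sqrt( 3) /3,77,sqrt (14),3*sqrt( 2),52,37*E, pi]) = [ - 35/pi, - 73/7,exp( - 1),pi,sqrt (14 ),3*sqrt( 2 ),26*  sqrt( 3 )/3, 52,77,37*E]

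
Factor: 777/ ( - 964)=  -  2^( - 2)*3^1*7^1*37^1*241^( - 1)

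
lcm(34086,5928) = 136344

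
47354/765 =61 +689/765 = 61.90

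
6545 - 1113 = 5432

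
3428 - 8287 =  - 4859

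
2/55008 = 1/27504= 0.00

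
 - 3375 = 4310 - 7685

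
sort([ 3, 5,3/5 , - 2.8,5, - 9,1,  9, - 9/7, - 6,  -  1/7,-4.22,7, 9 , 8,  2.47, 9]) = [ - 9 , - 6,- 4.22,  -  2.8, - 9/7,-1/7,3/5,1, 2.47,3,5, 5, 7,8 , 9  ,  9,9]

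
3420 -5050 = - 1630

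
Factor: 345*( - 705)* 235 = - 57157875  =  - 3^2*5^3*23^1*47^2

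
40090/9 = 40090/9 = 4454.44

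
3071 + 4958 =8029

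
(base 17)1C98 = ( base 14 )3182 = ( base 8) 20536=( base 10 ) 8542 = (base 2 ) 10000101011110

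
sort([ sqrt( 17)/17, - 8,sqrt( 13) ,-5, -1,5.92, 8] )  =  [ - 8,-5,-1,sqrt(17) /17,sqrt(13 ), 5.92,8]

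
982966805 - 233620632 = 749346173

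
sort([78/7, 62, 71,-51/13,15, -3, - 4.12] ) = [ - 4.12, - 51/13,-3,78/7, 15, 62,71 ] 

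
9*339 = 3051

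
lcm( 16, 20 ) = 80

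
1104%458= 188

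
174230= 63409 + 110821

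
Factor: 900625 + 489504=13^1*61^1  *1753^1 = 1390129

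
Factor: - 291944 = -2^3*36493^1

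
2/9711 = 2/9711 = 0.00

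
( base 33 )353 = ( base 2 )110101101011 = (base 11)2643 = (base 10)3435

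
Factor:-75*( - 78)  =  5850 = 2^1*3^2*5^2*13^1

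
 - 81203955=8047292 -89251247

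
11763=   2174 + 9589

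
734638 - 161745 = 572893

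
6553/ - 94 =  - 70 + 27/94 =-69.71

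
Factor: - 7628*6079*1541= - 71457113092 = -2^2*23^1*67^1*1907^1*6079^1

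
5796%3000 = 2796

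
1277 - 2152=-875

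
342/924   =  57/154= 0.37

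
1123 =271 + 852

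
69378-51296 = 18082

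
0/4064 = 0  =  0.00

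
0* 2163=0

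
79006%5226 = 616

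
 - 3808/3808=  - 1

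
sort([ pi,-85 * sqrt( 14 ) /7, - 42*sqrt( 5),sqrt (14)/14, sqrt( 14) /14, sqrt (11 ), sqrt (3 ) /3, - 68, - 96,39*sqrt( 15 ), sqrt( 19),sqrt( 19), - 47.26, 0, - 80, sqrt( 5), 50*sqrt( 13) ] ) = [- 96, - 42*sqrt (5), - 80, - 68, - 47.26, - 85 *sqrt(14 ) /7,0,sqrt( 14 )/14, sqrt (14 ) /14, sqrt (3)/3, sqrt (5),pi, sqrt ( 11 ),sqrt( 19), sqrt(19 ),  39*sqrt(15), 50 * sqrt(13)] 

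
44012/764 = 11003/191  =  57.61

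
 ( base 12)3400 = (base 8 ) 13200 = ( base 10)5760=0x1680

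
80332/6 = 40166/3 = 13388.67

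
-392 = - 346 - 46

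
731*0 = 0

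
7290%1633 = 758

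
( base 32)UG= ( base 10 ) 976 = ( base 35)RV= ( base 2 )1111010000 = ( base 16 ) 3D0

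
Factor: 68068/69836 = 77/79 = 7^1*11^1*79^ (  -  1 ) 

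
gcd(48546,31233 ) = 87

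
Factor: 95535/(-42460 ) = - 9/4 = - 2^( - 2)*3^2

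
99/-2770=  - 1+2671/2770 = -0.04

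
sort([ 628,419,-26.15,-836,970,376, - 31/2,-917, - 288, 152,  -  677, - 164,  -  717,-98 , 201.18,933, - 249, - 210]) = [ -917, - 836, - 717,-677, - 288, - 249,  -  210, - 164,-98  ,  -  26.15,- 31/2,152 , 201.18,376,  419, 628,933,970]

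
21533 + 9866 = 31399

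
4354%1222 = 688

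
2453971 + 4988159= 7442130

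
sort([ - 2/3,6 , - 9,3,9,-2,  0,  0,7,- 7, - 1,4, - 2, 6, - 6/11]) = [ - 9 , - 7 , - 2, - 2, - 1, - 2/3,  -  6/11, 0, 0,3, 4,6, 6,7, 9]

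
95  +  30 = 125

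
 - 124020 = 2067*( - 60)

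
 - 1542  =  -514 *3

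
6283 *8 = 50264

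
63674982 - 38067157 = 25607825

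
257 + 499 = 756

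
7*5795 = 40565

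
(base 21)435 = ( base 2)11100101000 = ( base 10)1832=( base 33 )1mh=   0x728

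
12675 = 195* 65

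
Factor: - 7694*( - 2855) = 2^1*5^1*571^1*3847^1 = 21966370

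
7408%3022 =1364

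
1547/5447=119/419 = 0.28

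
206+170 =376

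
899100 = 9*99900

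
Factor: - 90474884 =  -  2^2*17^1*19^1*239^1*  293^1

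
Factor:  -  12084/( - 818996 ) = 3^1*19^1*53^1*204749^( - 1)=3021/204749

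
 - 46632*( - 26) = 1212432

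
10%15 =10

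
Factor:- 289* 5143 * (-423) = 3^2*17^2 *37^1* 47^1*139^1 = 628716321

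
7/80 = 7/80 = 0.09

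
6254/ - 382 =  - 17 + 120/191 = - 16.37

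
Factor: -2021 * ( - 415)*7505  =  6294556075 = 5^2 * 19^1  *  43^1*47^1 * 79^1 * 83^1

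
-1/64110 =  -1 + 64109/64110= - 0.00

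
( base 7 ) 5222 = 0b11100100101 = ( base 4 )130211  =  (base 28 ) 299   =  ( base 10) 1829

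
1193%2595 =1193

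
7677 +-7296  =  381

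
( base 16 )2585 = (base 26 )E5B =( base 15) 2CA5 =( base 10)9605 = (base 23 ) I3E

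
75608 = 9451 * 8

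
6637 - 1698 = 4939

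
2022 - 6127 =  - 4105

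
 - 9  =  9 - 18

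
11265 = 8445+2820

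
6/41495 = 6/41495 = 0.00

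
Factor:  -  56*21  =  -1176 = - 2^3*3^1 * 7^2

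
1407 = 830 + 577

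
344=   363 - 19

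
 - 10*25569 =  - 255690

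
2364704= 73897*32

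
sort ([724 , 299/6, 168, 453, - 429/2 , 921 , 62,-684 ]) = [ - 684, - 429/2,  299/6,62 , 168,  453,  724, 921]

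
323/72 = 323/72= 4.49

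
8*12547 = 100376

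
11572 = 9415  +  2157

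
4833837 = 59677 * 81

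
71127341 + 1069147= 72196488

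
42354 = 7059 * 6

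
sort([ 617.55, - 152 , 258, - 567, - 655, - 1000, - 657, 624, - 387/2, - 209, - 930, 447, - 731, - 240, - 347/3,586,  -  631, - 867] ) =[ - 1000,-930 ,  -  867, - 731 , - 657, - 655, - 631, - 567, - 240, - 209 , - 387/2, - 152, - 347/3, 258, 447, 586, 617.55,624]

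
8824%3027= 2770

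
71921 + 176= 72097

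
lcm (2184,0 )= 0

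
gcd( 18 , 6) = 6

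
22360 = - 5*( - 4472) 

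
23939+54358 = 78297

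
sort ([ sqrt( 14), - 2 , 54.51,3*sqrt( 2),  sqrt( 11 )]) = [  -  2, sqrt( 11 ), sqrt( 14),  3*sqrt ( 2), 54.51 ] 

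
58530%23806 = 10918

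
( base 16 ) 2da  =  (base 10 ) 730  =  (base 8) 1332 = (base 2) 1011011010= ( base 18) 24A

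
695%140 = 135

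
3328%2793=535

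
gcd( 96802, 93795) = 1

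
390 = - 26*( - 15 ) 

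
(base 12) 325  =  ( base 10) 461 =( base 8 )715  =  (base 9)562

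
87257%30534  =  26189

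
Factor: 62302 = 2^1 * 31151^1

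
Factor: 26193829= 26193829^1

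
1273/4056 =1273/4056=0.31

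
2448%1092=264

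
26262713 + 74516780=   100779493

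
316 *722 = 228152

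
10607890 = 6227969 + 4379921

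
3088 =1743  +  1345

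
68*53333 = 3626644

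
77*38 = 2926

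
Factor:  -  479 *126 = - 60354 = - 2^1*3^2 * 7^1 * 479^1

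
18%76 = 18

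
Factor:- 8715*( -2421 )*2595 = 3^4*5^2*7^1*83^1*173^1*269^1 = 54751943925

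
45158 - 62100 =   -  16942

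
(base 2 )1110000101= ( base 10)901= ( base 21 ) 20j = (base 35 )PQ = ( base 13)544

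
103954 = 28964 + 74990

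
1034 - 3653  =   -2619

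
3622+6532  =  10154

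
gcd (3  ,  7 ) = 1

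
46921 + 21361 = 68282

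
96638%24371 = 23525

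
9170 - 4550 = 4620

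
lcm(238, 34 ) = 238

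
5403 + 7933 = 13336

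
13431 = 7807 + 5624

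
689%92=45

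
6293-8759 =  - 2466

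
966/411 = 2 + 48/137 = 2.35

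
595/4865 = 17/139 = 0.12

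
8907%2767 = 606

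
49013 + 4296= 53309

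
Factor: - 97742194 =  - 2^1 * 11^1*19^2*31^1*397^1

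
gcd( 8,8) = 8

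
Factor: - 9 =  - 3^2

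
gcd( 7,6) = 1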